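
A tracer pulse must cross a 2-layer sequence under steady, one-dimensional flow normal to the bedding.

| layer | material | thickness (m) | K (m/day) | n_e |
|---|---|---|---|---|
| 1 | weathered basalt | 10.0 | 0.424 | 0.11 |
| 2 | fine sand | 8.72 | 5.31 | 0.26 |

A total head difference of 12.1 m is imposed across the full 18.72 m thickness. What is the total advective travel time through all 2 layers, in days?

With flow normal to the layers, continuity requires the same specific discharge q through every layer.
Σ(b_i/K_i) = 10.0/0.424 + 8.72/5.31 = 25.23 d.
q = Δh / Σ(b_i/K_i) = 12.1 / 25.23 = 0.4796 m/day.
In each layer the seepage velocity is v_i = q/n_i, so the layer transit time is t_i = b_i·n_i / q:
  layer 1 (weathered basalt): t_1 = 10.0 × 0.11 / 0.4796 = 2.293 d
  layer 2 (fine sand): t_2 = 8.72 × 0.26 / 0.4796 = 4.727 d
Total t = Σ t_i = 7.020 days.

7.02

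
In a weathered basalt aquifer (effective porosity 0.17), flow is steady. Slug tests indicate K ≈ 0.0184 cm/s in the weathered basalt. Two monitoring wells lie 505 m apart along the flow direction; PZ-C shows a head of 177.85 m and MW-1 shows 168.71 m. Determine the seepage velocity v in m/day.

Convert K: 0.0184 cm/s × 864 = 15.90 m/day.
Hydraulic gradient i = (177.85 − 168.71) / 505 = 9.14 / 505 = 0.01810.
Darcy flux q = K · i = 15.90 × 0.01810 = 0.2877 m/day.
Seepage velocity v = q / n_e = 0.2877 / 0.17 = 1.693 m/day.

1.69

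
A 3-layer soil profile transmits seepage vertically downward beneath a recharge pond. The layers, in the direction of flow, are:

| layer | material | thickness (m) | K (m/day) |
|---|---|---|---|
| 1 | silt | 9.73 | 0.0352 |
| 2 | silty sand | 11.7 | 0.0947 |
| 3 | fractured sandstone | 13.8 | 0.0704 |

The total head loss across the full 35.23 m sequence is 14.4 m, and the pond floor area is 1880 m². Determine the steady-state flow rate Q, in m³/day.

Flow is perpendicular to layering, so the layers act in series and the equivalent K is the thickness-weighted harmonic mean.
Total thickness L = 9.73 + 11.7 + 13.8 = 35.23 m.
Σ(b_i/K_i) = 9.73/0.0352 + 11.7/0.0947 + 13.8/0.0704 = 596.0 d.
K_eq = L / Σ(b_i/K_i) = 35.23 / 596.0 = 0.05911 m/day.
Q = K_eq · A · (Δh/L) = 0.05911 × 1880 × (14.4/35.23) = 45.42 m³/day.

45.4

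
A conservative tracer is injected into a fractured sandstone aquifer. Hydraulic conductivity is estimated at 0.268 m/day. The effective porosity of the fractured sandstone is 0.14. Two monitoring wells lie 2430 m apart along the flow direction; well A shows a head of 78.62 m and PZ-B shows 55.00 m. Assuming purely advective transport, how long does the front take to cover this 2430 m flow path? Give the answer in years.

Hydraulic gradient i = (78.62 − 55.00) / 2430 = 23.62 / 2430 = 0.009720.
Darcy flux q = K · i = 0.2680 × 0.009720 = 0.002605 m/day.
Seepage velocity v = q / n_e = 0.002605 / 0.14 = 0.01861 m/day.
Travel time t = L / v = 2430 / 0.01861 = 1.306e+05 days = 357.5 years.

358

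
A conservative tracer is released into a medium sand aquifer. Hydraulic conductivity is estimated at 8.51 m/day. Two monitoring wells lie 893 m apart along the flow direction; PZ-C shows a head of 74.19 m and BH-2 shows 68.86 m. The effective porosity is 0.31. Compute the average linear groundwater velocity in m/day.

Hydraulic gradient i = (74.19 − 68.86) / 893 = 5.33 / 893 = 0.005969.
Darcy flux q = K · i = 8.510 × 0.005969 = 0.05079 m/day.
Seepage velocity v = q / n_e = 0.05079 / 0.31 = 0.1638 m/day.

0.164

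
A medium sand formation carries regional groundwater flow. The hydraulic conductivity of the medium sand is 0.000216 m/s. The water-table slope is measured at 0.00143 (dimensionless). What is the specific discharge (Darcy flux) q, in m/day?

Convert K: 0.000216 m/s × 86400 = 18.66 m/day.
Hydraulic gradient i = 0.00143.
Specific discharge q = K · i = 18.66 × 0.001430 = 0.02669 m/day.

0.0267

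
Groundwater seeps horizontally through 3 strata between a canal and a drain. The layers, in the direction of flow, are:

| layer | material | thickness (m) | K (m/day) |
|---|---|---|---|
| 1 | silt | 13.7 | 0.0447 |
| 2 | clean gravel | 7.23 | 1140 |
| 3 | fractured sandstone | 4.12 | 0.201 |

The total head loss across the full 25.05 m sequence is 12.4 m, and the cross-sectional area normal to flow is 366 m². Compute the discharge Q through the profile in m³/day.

Flow is perpendicular to layering, so the layers act in series and the equivalent K is the thickness-weighted harmonic mean.
Total thickness L = 13.7 + 7.23 + 4.12 = 25.05 m.
Σ(b_i/K_i) = 13.7/0.0447 + 7.23/1140 + 4.12/0.201 = 327.0 d.
K_eq = L / Σ(b_i/K_i) = 25.05 / 327.0 = 0.07661 m/day.
Q = K_eq · A · (Δh/L) = 0.07661 × 366 × (12.4/25.05) = 13.88 m³/day.

13.9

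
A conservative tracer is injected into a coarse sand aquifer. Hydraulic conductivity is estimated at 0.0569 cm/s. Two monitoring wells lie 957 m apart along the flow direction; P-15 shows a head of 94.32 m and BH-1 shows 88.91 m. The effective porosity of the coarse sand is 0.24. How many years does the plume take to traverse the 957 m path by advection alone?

Convert K: 0.0569 cm/s × 864 = 49.16 m/day.
Hydraulic gradient i = (94.32 − 88.91) / 957 = 5.41 / 957 = 0.005653.
Darcy flux q = K · i = 49.16 × 0.005653 = 0.2779 m/day.
Seepage velocity v = q / n_e = 0.2779 / 0.24 = 1.158 m/day.
Travel time t = L / v = 957 / 1.158 = 826.4 days = 2.263 years.

2.26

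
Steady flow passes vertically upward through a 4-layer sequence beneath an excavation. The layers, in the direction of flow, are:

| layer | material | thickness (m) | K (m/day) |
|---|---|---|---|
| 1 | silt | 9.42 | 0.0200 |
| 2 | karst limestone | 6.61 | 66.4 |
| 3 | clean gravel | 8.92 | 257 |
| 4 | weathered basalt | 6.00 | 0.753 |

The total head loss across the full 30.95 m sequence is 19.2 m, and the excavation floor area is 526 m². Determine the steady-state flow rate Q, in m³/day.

21.1

Flow is perpendicular to layering, so the layers act in series and the equivalent K is the thickness-weighted harmonic mean.
Total thickness L = 9.42 + 6.61 + 8.92 + 6.00 = 30.95 m.
Σ(b_i/K_i) = 9.42/0.0200 + 6.61/66.4 + 8.92/257 + 6.00/0.753 = 479.1 d.
K_eq = L / Σ(b_i/K_i) = 30.95 / 479.1 = 0.06460 m/day.
Q = K_eq · A · (Δh/L) = 0.06460 × 526 × (19.2/30.95) = 21.08 m³/day.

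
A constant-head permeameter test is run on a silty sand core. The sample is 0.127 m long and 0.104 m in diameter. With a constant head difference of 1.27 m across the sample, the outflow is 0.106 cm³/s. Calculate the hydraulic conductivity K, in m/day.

0.108

Cross-sectional area A = π·(d/2)² = π × (0.104/2)² = 0.008495 m².
Convert discharge: 0.106 cm³/s = 1.060e-07 m³/s.
Darcy's law rearranged: K = Q·L / (A·Δh) = 1.060e-07 × 0.127 / (0.008495 × 1.27) = 1.248e-06 m/s = 0.1078 m/day.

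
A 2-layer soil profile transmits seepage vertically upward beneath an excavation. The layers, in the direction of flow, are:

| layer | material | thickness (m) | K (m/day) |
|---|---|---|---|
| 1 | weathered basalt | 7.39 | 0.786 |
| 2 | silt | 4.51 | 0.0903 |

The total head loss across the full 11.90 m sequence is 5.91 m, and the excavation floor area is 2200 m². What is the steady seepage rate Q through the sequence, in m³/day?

Flow is perpendicular to layering, so the layers act in series and the equivalent K is the thickness-weighted harmonic mean.
Total thickness L = 7.39 + 4.51 = 11.90 m.
Σ(b_i/K_i) = 7.39/0.786 + 4.51/0.0903 = 59.35 d.
K_eq = L / Σ(b_i/K_i) = 11.90 / 59.35 = 0.2005 m/day.
Q = K_eq · A · (Δh/L) = 0.2005 × 2200 × (5.91/11.90) = 219.1 m³/day.

219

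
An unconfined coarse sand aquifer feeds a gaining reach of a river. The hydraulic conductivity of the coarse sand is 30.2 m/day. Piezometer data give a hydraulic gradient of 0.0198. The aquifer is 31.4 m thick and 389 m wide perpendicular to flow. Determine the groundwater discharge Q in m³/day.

Cross-sectional area A = 389 × 31.4 = 12215 m².
Hydraulic gradient i = 0.0198.
Darcy's law: Q = K · A · i = 30.20 × 12215 × 0.01980 = 7304 m³/day.

7300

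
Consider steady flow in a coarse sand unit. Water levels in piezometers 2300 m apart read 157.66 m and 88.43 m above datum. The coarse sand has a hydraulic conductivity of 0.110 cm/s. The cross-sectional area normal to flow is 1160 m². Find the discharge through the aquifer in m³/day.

Convert K: 0.110 cm/s × 864 = 95.04 m/day.
Hydraulic gradient i = (157.66 − 88.43) / 2300 = 69.23 / 2300 = 0.03010.
Darcy's law: Q = K · A · i = 95.04 × 1160 × 0.03010 = 3318 m³/day.

3320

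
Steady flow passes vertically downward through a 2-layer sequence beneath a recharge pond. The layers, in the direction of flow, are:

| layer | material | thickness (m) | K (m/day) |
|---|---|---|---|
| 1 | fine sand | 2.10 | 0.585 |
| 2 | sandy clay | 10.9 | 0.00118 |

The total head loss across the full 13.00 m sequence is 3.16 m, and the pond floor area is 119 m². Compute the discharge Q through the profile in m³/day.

Flow is perpendicular to layering, so the layers act in series and the equivalent K is the thickness-weighted harmonic mean.
Total thickness L = 2.10 + 10.9 = 13.00 m.
Σ(b_i/K_i) = 2.10/0.585 + 10.9/0.00118 = 9241 d.
K_eq = L / Σ(b_i/K_i) = 13.00 / 9241 = 0.001407 m/day.
Q = K_eq · A · (Δh/L) = 0.001407 × 119 × (3.16/13.00) = 0.04069 m³/day.

0.0407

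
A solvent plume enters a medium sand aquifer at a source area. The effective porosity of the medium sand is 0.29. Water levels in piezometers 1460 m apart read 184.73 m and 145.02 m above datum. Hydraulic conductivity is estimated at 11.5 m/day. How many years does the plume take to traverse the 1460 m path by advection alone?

Hydraulic gradient i = (184.73 − 145.02) / 1460 = 39.71 / 1460 = 0.02720.
Darcy flux q = K · i = 11.50 × 0.02720 = 0.3128 m/day.
Seepage velocity v = q / n_e = 0.3128 / 0.29 = 1.079 m/day.
Travel time t = L / v = 1460 / 1.079 = 1354 days = 3.706 years.

3.71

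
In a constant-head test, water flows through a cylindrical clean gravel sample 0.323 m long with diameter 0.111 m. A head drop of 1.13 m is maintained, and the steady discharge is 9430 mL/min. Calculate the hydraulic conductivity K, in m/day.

Cross-sectional area A = π·(d/2)² = π × (0.111/2)² = 0.009677 m².
Convert discharge: 9430 mL/min = 0.0001572 m³/s.
Darcy's law rearranged: K = Q·L / (A·Δh) = 0.0001572 × 0.323 / (0.009677 × 1.13) = 0.004642 m/s = 401.1 m/day.

401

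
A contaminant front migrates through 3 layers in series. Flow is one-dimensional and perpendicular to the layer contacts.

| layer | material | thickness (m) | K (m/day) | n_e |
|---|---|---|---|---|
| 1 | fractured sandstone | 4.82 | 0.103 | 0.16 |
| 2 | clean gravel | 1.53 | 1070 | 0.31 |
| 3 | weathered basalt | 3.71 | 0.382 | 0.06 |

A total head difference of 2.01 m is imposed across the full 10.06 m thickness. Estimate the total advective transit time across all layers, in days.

With flow normal to the layers, continuity requires the same specific discharge q through every layer.
Σ(b_i/K_i) = 4.82/0.103 + 1.53/1070 + 3.71/0.382 = 56.51 d.
q = Δh / Σ(b_i/K_i) = 2.01 / 56.51 = 0.03557 m/day.
In each layer the seepage velocity is v_i = q/n_i, so the layer transit time is t_i = b_i·n_i / q:
  layer 1 (fractured sandstone): t_1 = 4.82 × 0.16 / 0.03557 = 21.68 d
  layer 2 (clean gravel): t_2 = 1.53 × 0.31 / 0.03557 = 13.33 d
  layer 3 (weathered basalt): t_3 = 3.71 × 0.06 / 0.03557 = 6.258 d
Total t = Σ t_i = 41.27 days.

41.3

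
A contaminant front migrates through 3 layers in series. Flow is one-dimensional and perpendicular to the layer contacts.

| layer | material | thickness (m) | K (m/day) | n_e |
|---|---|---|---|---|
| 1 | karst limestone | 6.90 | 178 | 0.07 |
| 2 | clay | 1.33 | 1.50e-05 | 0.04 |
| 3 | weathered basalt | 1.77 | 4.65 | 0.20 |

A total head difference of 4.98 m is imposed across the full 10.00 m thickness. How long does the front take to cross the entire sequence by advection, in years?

With flow normal to the layers, continuity requires the same specific discharge q through every layer.
Σ(b_i/K_i) = 6.90/178 + 1.33/1.50e-05 + 1.77/4.65 = 88667 d.
q = Δh / Σ(b_i/K_i) = 4.98 / 88667 = 5.617e-05 m/day.
In each layer the seepage velocity is v_i = q/n_i, so the layer transit time is t_i = b_i·n_i / q:
  layer 1 (karst limestone): t_1 = 6.90 × 0.07 / 5.617e-05 = 8600 d
  layer 2 (clay): t_2 = 1.33 × 0.04 / 5.617e-05 = 947.2 d
  layer 3 (weathered basalt): t_3 = 1.77 × 0.20 / 5.617e-05 = 6303 d
Total t = Σ t_i = 15850 days = 43.39 years.

43.4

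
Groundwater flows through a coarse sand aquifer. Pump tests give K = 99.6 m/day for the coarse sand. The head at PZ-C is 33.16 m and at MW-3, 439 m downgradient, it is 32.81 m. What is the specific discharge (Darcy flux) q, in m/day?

0.0794

Hydraulic gradient i = (33.16 − 32.81) / 439 = 0.35 / 439 = 0.0007973.
Specific discharge q = K · i = 99.60 × 0.0007973 = 0.07941 m/day.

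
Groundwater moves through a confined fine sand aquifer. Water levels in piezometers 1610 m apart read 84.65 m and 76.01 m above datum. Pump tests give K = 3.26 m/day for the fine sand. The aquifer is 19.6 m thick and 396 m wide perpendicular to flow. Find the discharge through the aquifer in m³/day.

136

Cross-sectional area A = 396 × 19.6 = 7762 m².
Hydraulic gradient i = (84.65 − 76.01) / 1610 = 8.64 / 1610 = 0.005366.
Darcy's law: Q = K · A · i = 3.260 × 7762 × 0.005366 = 135.8 m³/day.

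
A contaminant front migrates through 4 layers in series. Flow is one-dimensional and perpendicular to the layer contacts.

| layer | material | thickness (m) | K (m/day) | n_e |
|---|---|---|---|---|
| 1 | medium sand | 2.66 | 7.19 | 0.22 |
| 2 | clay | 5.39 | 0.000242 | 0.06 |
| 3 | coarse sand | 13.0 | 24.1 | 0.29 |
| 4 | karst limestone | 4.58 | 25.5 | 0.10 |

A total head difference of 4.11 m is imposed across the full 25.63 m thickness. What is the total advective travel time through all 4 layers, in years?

With flow normal to the layers, continuity requires the same specific discharge q through every layer.
Σ(b_i/K_i) = 2.66/7.19 + 5.39/0.000242 + 13.0/24.1 + 4.58/25.5 = 22274 d.
q = Δh / Σ(b_i/K_i) = 4.11 / 22274 = 0.0001845 m/day.
In each layer the seepage velocity is v_i = q/n_i, so the layer transit time is t_i = b_i·n_i / q:
  layer 1 (medium sand): t_1 = 2.66 × 0.22 / 0.0001845 = 3171 d
  layer 2 (clay): t_2 = 5.39 × 0.06 / 0.0001845 = 1753 d
  layer 3 (coarse sand): t_3 = 13.0 × 0.29 / 0.0001845 = 20431 d
  layer 4 (karst limestone): t_4 = 4.58 × 0.10 / 0.0001845 = 2482 d
Total t = Σ t_i = 27837 days = 76.21 years.

76.2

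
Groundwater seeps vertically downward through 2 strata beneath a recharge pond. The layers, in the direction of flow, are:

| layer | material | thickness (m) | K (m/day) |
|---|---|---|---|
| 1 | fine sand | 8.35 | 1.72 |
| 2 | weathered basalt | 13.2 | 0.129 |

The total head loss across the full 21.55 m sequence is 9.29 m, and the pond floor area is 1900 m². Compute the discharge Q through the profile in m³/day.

Flow is perpendicular to layering, so the layers act in series and the equivalent K is the thickness-weighted harmonic mean.
Total thickness L = 8.35 + 13.2 = 21.55 m.
Σ(b_i/K_i) = 8.35/1.72 + 13.2/0.129 = 107.2 d.
K_eq = L / Σ(b_i/K_i) = 21.55 / 107.2 = 0.2011 m/day.
Q = K_eq · A · (Δh/L) = 0.2011 × 1900 × (9.29/21.55) = 164.7 m³/day.

165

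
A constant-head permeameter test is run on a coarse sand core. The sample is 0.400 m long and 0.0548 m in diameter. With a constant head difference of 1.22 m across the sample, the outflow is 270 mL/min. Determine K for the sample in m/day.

54.0

Cross-sectional area A = π·(d/2)² = π × (0.0548/2)² = 0.002359 m².
Convert discharge: 270 mL/min = 4.500e-06 m³/s.
Darcy's law rearranged: K = Q·L / (A·Δh) = 4.500e-06 × 0.400 / (0.002359 × 1.22) = 0.0006255 m/s = 54.05 m/day.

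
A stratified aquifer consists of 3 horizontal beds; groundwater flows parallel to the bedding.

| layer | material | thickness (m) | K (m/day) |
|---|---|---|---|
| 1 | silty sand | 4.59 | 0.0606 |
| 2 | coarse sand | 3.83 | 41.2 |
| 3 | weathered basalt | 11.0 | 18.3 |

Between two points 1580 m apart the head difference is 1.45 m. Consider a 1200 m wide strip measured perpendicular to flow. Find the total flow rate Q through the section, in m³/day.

396

Flow is parallel to layering, so each bed carries its own Darcy discharge and the transmissivities add.
Σ(K_i·b_i) = 0.0606×4.59 + 41.2×3.83 + 18.3×11.0 = 359.4 m²/day.
Hydraulic gradient i = Δh / L = 1.45 / 1580 = 0.0009177.
Q = Σ(K_i·b_i) · W · i = 359.4 × 1200 × 0.0009177 = 395.8 m³/day.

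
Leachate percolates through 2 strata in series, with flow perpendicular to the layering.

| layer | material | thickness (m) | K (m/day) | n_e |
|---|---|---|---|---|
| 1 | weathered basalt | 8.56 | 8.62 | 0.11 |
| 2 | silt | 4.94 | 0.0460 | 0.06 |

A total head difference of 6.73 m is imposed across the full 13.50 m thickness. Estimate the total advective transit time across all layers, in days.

19.9

With flow normal to the layers, continuity requires the same specific discharge q through every layer.
Σ(b_i/K_i) = 8.56/8.62 + 4.94/0.0460 = 108.4 d.
q = Δh / Σ(b_i/K_i) = 6.73 / 108.4 = 0.06209 m/day.
In each layer the seepage velocity is v_i = q/n_i, so the layer transit time is t_i = b_i·n_i / q:
  layer 1 (weathered basalt): t_1 = 8.56 × 0.11 / 0.06209 = 15.16 d
  layer 2 (silt): t_2 = 4.94 × 0.06 / 0.06209 = 4.773 d
Total t = Σ t_i = 19.94 days.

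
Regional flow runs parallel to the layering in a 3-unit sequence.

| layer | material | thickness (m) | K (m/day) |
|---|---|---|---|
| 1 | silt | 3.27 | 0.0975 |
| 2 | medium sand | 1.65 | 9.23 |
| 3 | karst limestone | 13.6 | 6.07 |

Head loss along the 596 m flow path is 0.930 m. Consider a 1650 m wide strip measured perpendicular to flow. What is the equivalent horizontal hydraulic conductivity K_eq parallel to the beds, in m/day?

Flow is parallel to layering, so each bed carries its own Darcy discharge and the transmissivities add.
Σ(K_i·b_i) = 0.0975×3.27 + 9.23×1.65 + 6.07×13.6 = 98.10 m²/day.
Total thickness b = 18.52 m, so K_eq = Σ(K_i·b_i)/b = 5.297 m/day.

5.30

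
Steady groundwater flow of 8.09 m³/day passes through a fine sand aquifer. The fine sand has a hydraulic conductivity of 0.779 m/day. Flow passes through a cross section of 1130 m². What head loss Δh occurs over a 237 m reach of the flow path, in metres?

From Q = K·A·i, i = Q / (K·A) = 8.09 / (0.7790 × 1130) = 0.009190.
Head loss Δh = i · L = 0.009190 × 237 = 2.178 m.

2.18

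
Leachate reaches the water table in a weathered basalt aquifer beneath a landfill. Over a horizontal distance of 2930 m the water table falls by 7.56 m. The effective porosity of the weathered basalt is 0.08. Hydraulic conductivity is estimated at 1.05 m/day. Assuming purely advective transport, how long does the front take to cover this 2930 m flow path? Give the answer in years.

Hydraulic gradient i = Δh / L = 7.56 / 2930 = 0.002580.
Darcy flux q = K · i = 1.050 × 0.002580 = 0.002709 m/day.
Seepage velocity v = q / n_e = 0.002709 / 0.08 = 0.03387 m/day.
Travel time t = L / v = 2930 / 0.03387 = 86520 days = 236.9 years.

237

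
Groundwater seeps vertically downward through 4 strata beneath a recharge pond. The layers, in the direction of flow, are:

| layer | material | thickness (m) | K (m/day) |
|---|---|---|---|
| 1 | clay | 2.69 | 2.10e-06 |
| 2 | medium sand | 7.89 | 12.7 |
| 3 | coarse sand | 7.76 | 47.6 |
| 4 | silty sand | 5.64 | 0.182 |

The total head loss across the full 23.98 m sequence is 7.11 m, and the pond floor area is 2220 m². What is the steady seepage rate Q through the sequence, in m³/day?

0.0123

Flow is perpendicular to layering, so the layers act in series and the equivalent K is the thickness-weighted harmonic mean.
Total thickness L = 2.69 + 7.89 + 7.76 + 5.64 = 23.98 m.
Σ(b_i/K_i) = 2.69/2.10e-06 + 7.89/12.7 + 7.76/47.6 + 5.64/0.182 = 1.281e+06 d.
K_eq = L / Σ(b_i/K_i) = 23.98 / 1.281e+06 = 1.872e-05 m/day.
Q = K_eq · A · (Δh/L) = 1.872e-05 × 2220 × (7.11/23.98) = 0.01232 m³/day.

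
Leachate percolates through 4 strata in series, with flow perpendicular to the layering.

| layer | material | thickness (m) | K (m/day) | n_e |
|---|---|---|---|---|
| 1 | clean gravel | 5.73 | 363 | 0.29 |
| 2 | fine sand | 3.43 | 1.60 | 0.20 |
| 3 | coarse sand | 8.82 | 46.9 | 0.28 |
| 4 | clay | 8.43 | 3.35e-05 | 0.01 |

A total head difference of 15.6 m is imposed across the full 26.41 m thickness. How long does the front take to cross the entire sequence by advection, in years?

216

With flow normal to the layers, continuity requires the same specific discharge q through every layer.
Σ(b_i/K_i) = 5.73/363 + 3.43/1.60 + 8.82/46.9 + 8.43/3.35e-05 = 2.516e+05 d.
q = Δh / Σ(b_i/K_i) = 15.6 / 2.516e+05 = 6.199e-05 m/day.
In each layer the seepage velocity is v_i = q/n_i, so the layer transit time is t_i = b_i·n_i / q:
  layer 1 (clean gravel): t_1 = 5.73 × 0.29 / 6.199e-05 = 26805 d
  layer 2 (fine sand): t_2 = 3.43 × 0.20 / 6.199e-05 = 11066 d
  layer 3 (coarse sand): t_3 = 8.82 × 0.28 / 6.199e-05 = 39837 d
  layer 4 (clay): t_4 = 8.43 × 0.01 / 6.199e-05 = 1360 d
Total t = Σ t_i = 79068 days = 216.5 years.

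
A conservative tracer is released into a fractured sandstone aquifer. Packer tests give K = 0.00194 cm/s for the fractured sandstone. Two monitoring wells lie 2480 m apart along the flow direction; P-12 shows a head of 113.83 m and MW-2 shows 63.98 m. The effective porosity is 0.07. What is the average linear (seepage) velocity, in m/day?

0.481

Convert K: 0.00194 cm/s × 864 = 1.676 m/day.
Hydraulic gradient i = (113.83 − 63.98) / 2480 = 49.85 / 2480 = 0.02010.
Darcy flux q = K · i = 1.676 × 0.02010 = 0.03369 m/day.
Seepage velocity v = q / n_e = 0.03369 / 0.07 = 0.4813 m/day.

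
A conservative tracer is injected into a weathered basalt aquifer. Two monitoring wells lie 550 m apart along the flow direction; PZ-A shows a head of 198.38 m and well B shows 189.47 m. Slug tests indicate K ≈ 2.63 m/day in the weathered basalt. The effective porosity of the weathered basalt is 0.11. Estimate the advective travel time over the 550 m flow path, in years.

3.89

Hydraulic gradient i = (198.38 − 189.47) / 550 = 8.91 / 550 = 0.01620.
Darcy flux q = K · i = 2.630 × 0.01620 = 0.04261 m/day.
Seepage velocity v = q / n_e = 0.04261 / 0.11 = 0.3873 m/day.
Travel time t = L / v = 550 / 0.3873 = 1420 days = 3.888 years.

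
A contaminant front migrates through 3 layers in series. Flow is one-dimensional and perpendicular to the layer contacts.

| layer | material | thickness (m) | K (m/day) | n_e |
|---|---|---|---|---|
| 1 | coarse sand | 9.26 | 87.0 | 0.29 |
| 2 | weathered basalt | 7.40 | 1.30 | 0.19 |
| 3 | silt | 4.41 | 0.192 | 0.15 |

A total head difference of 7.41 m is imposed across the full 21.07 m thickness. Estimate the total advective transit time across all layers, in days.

With flow normal to the layers, continuity requires the same specific discharge q through every layer.
Σ(b_i/K_i) = 9.26/87.0 + 7.40/1.30 + 4.41/0.192 = 28.77 d.
q = Δh / Σ(b_i/K_i) = 7.41 / 28.77 = 0.2576 m/day.
In each layer the seepage velocity is v_i = q/n_i, so the layer transit time is t_i = b_i·n_i / q:
  layer 1 (coarse sand): t_1 = 9.26 × 0.29 / 0.2576 = 10.43 d
  layer 2 (weathered basalt): t_2 = 7.40 × 0.19 / 0.2576 = 5.458 d
  layer 3 (silt): t_3 = 4.41 × 0.15 / 0.2576 = 2.568 d
Total t = Σ t_i = 18.45 days.

18.5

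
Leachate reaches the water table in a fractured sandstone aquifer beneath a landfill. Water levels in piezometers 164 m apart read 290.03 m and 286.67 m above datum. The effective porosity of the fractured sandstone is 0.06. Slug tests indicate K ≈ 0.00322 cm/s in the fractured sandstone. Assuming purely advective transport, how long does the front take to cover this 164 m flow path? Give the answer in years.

0.473

Convert K: 0.00322 cm/s × 864 = 2.782 m/day.
Hydraulic gradient i = (290.03 − 286.67) / 164 = 3.36 / 164 = 0.02049.
Darcy flux q = K · i = 2.782 × 0.02049 = 0.05700 m/day.
Seepage velocity v = q / n_e = 0.05700 / 0.06 = 0.9500 m/day.
Travel time t = L / v = 164 / 0.9500 = 172.6 days = 0.4727 years.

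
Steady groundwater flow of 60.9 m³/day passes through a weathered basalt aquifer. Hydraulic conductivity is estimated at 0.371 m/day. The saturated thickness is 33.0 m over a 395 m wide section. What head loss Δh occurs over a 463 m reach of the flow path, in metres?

5.83

Cross-sectional area A = 395 × 33.0 = 13035 m².
From Q = K·A·i, i = Q / (K·A) = 60.9 / (0.3710 × 13035) = 0.01259.
Head loss Δh = i · L = 0.01259 × 463 = 5.831 m.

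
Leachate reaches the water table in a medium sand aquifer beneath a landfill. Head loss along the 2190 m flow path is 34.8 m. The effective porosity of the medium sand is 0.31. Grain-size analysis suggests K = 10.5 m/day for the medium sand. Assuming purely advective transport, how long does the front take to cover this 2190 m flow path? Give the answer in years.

Hydraulic gradient i = Δh / L = 34.8 / 2190 = 0.01589.
Darcy flux q = K · i = 10.50 × 0.01589 = 0.1668 m/day.
Seepage velocity v = q / n_e = 0.1668 / 0.31 = 0.5382 m/day.
Travel time t = L / v = 2190 / 0.5382 = 4069 days = 11.14 years.

11.1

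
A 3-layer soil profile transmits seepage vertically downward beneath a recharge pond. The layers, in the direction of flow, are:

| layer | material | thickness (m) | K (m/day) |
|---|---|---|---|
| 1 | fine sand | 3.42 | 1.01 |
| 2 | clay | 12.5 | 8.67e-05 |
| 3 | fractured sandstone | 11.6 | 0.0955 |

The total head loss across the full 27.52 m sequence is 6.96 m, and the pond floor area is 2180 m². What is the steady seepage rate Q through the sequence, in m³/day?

0.105

Flow is perpendicular to layering, so the layers act in series and the equivalent K is the thickness-weighted harmonic mean.
Total thickness L = 3.42 + 12.5 + 11.6 = 27.52 m.
Σ(b_i/K_i) = 3.42/1.01 + 12.5/8.67e-05 + 11.6/0.0955 = 1.443e+05 d.
K_eq = L / Σ(b_i/K_i) = 27.52 / 1.443e+05 = 0.0001907 m/day.
Q = K_eq · A · (Δh/L) = 0.0001907 × 2180 × (6.96/27.52) = 0.1051 m³/day.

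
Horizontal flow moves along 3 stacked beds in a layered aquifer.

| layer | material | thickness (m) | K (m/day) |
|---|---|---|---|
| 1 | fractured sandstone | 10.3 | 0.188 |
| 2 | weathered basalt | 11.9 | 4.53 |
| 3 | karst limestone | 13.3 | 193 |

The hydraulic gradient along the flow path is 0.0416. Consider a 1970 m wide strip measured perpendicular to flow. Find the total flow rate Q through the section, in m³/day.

215000

Flow is parallel to layering, so each bed carries its own Darcy discharge and the transmissivities add.
Σ(K_i·b_i) = 0.188×10.3 + 4.53×11.9 + 193×13.3 = 2623 m²/day.
Hydraulic gradient i = 0.0416.
Q = Σ(K_i·b_i) · W · i = 2623 × 1970 × 0.04160 = 2.149e+05 m³/day.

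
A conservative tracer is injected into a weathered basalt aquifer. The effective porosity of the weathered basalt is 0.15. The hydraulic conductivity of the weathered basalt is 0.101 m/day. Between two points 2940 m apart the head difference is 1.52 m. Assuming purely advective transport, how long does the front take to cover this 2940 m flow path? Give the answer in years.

23100

Hydraulic gradient i = Δh / L = 1.52 / 2940 = 0.0005170.
Darcy flux q = K · i = 0.1010 × 0.0005170 = 5.222e-05 m/day.
Seepage velocity v = q / n_e = 5.222e-05 / 0.15 = 0.0003481 m/day.
Travel time t = L / v = 2940 / 0.0003481 = 8.445e+06 days = 23122 years.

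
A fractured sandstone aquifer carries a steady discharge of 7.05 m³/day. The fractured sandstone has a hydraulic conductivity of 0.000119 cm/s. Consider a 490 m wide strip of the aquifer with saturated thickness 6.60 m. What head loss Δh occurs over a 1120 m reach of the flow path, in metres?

Convert K: 0.000119 cm/s × 864 = 0.1028 m/day.
Cross-sectional area A = 490 × 6.60 = 3234 m².
From Q = K·A·i, i = Q / (K·A) = 7.05 / (0.1028 × 3234) = 0.02120.
Head loss Δh = i · L = 0.02120 × 1120 = 23.75 m.

23.7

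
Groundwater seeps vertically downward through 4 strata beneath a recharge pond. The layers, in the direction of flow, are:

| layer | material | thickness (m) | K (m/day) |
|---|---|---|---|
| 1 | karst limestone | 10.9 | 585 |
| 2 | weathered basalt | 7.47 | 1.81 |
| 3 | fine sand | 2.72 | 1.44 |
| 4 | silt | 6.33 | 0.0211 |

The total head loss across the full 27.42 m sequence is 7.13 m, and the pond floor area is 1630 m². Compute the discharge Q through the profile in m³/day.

Flow is perpendicular to layering, so the layers act in series and the equivalent K is the thickness-weighted harmonic mean.
Total thickness L = 10.9 + 7.47 + 2.72 + 6.33 = 27.42 m.
Σ(b_i/K_i) = 10.9/585 + 7.47/1.81 + 2.72/1.44 + 6.33/0.0211 = 306.0 d.
K_eq = L / Σ(b_i/K_i) = 27.42 / 306.0 = 0.08960 m/day.
Q = K_eq · A · (Δh/L) = 0.08960 × 1630 × (7.13/27.42) = 37.98 m³/day.

38.0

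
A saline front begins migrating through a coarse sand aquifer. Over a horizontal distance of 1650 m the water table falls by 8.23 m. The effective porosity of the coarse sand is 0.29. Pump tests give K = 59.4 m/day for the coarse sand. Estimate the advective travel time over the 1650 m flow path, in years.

Hydraulic gradient i = Δh / L = 8.23 / 1650 = 0.004988.
Darcy flux q = K · i = 59.40 × 0.004988 = 0.2963 m/day.
Seepage velocity v = q / n_e = 0.2963 / 0.29 = 1.022 m/day.
Travel time t = L / v = 1650 / 1.022 = 1615 days = 4.422 years.

4.42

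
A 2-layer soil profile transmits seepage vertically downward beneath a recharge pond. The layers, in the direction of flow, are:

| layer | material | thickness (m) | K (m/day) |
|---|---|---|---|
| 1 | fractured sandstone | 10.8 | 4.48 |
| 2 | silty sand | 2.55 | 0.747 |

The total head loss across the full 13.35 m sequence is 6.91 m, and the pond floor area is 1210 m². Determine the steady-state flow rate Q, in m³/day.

Flow is perpendicular to layering, so the layers act in series and the equivalent K is the thickness-weighted harmonic mean.
Total thickness L = 10.8 + 2.55 = 13.35 m.
Σ(b_i/K_i) = 10.8/4.48 + 2.55/0.747 = 5.824 d.
K_eq = L / Σ(b_i/K_i) = 13.35 / 5.824 = 2.292 m/day.
Q = K_eq · A · (Δh/L) = 2.292 × 1210 × (6.91/13.35) = 1436 m³/day.

1440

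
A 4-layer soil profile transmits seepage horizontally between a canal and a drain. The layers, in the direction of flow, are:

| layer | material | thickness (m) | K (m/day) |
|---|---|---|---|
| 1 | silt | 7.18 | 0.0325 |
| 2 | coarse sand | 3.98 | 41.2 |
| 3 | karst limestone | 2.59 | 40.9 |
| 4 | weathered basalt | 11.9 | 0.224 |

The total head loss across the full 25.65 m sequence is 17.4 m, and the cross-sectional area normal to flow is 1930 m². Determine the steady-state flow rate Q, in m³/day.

Flow is perpendicular to layering, so the layers act in series and the equivalent K is the thickness-weighted harmonic mean.
Total thickness L = 7.18 + 3.98 + 2.59 + 11.9 = 25.65 m.
Σ(b_i/K_i) = 7.18/0.0325 + 3.98/41.2 + 2.59/40.9 + 11.9/0.224 = 274.2 d.
K_eq = L / Σ(b_i/K_i) = 25.65 / 274.2 = 0.09354 m/day.
Q = K_eq · A · (Δh/L) = 0.09354 × 1930 × (17.4/25.65) = 122.5 m³/day.

122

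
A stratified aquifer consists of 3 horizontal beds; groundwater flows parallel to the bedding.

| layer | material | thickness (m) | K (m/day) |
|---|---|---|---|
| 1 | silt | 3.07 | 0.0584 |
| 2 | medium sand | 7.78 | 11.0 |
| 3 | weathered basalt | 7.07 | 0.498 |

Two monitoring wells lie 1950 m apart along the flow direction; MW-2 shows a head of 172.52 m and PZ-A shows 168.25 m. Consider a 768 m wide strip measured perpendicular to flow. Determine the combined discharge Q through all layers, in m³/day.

150

Flow is parallel to layering, so each bed carries its own Darcy discharge and the transmissivities add.
Σ(K_i·b_i) = 0.0584×3.07 + 11.0×7.78 + 0.498×7.07 = 89.28 m²/day.
Hydraulic gradient i = (172.52 − 168.25) / 1950 = 4.27 / 1950 = 0.002190.
Q = Σ(K_i·b_i) · W · i = 89.28 × 768 × 0.002190 = 150.1 m³/day.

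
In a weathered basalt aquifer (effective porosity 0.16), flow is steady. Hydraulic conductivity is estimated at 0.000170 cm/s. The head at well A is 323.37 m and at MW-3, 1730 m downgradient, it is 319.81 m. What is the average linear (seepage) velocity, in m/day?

Convert K: 0.000170 cm/s × 864 = 0.1469 m/day.
Hydraulic gradient i = (323.37 − 319.81) / 1730 = 3.56 / 1730 = 0.002058.
Darcy flux q = K · i = 0.1469 × 0.002058 = 0.0003023 m/day.
Seepage velocity v = q / n_e = 0.0003023 / 0.16 = 0.001889 m/day.

0.00189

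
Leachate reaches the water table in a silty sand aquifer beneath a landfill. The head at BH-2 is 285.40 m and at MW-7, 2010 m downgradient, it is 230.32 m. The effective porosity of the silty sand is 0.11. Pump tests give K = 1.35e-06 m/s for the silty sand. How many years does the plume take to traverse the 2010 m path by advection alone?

Convert K: 1.35e-06 m/s × 86400 = 0.1166 m/day.
Hydraulic gradient i = (285.40 − 230.32) / 2010 = 55.08 / 2010 = 0.02740.
Darcy flux q = K · i = 0.1166 × 0.02740 = 0.003196 m/day.
Seepage velocity v = q / n_e = 0.003196 / 0.11 = 0.02906 m/day.
Travel time t = L / v = 2010 / 0.02906 = 69174 days = 189.4 years.

189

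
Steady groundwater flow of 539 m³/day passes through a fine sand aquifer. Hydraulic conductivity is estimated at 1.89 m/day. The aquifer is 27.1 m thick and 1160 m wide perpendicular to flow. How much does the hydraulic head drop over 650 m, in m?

5.90

Cross-sectional area A = 1160 × 27.1 = 31436 m².
From Q = K·A·i, i = Q / (K·A) = 539 / (1.890 × 31436) = 0.009072.
Head loss Δh = i · L = 0.009072 × 650 = 5.897 m.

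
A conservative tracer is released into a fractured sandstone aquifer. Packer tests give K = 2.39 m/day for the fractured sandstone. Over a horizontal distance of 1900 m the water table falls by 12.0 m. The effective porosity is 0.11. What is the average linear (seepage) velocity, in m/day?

0.137

Hydraulic gradient i = Δh / L = 12.0 / 1900 = 0.006316.
Darcy flux q = K · i = 2.390 × 0.006316 = 0.01509 m/day.
Seepage velocity v = q / n_e = 0.01509 / 0.11 = 0.1372 m/day.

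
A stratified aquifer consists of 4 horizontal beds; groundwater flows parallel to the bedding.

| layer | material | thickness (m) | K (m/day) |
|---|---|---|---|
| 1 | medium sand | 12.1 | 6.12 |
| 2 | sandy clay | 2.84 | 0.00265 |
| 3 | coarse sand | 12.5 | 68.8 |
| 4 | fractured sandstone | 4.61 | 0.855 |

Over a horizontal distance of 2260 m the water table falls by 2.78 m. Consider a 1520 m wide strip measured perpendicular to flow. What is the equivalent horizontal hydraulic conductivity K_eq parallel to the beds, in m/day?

Flow is parallel to layering, so each bed carries its own Darcy discharge and the transmissivities add.
Σ(K_i·b_i) = 6.12×12.1 + 0.00265×2.84 + 68.8×12.5 + 0.855×4.61 = 938.0 m²/day.
Total thickness b = 32.05 m, so K_eq = Σ(K_i·b_i)/b = 29.27 m/day.

29.3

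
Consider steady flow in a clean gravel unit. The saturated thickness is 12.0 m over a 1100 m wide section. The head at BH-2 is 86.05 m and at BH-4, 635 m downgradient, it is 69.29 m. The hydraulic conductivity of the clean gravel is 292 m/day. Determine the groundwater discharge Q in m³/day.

102000

Cross-sectional area A = 1100 × 12.0 = 13200 m².
Hydraulic gradient i = (86.05 − 69.29) / 635 = 16.76 / 635 = 0.02639.
Darcy's law: Q = K · A · i = 292.0 × 13200 × 0.02639 = 1.017e+05 m³/day.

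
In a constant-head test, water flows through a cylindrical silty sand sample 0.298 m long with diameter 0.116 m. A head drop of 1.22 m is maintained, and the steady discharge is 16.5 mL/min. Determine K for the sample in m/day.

Cross-sectional area A = π·(d/2)² = π × (0.116/2)² = 0.01057 m².
Convert discharge: 16.5 mL/min = 2.750e-07 m³/s.
Darcy's law rearranged: K = Q·L / (A·Δh) = 2.750e-07 × 0.298 / (0.01057 × 1.22) = 6.356e-06 m/s = 0.5492 m/day.

0.549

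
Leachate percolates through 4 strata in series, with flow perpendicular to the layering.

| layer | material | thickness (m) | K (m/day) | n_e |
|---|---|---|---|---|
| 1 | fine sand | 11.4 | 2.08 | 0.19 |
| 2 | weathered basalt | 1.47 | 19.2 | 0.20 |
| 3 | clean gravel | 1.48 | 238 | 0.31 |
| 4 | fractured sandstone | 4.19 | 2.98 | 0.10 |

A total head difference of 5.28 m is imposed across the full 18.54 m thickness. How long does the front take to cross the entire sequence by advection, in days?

4.41

With flow normal to the layers, continuity requires the same specific discharge q through every layer.
Σ(b_i/K_i) = 11.4/2.08 + 1.47/19.2 + 1.48/238 + 4.19/2.98 = 6.970 d.
q = Δh / Σ(b_i/K_i) = 5.28 / 6.970 = 0.7576 m/day.
In each layer the seepage velocity is v_i = q/n_i, so the layer transit time is t_i = b_i·n_i / q:
  layer 1 (fine sand): t_1 = 11.4 × 0.19 / 0.7576 = 2.859 d
  layer 2 (weathered basalt): t_2 = 1.47 × 0.20 / 0.7576 = 0.3881 d
  layer 3 (clean gravel): t_3 = 1.48 × 0.31 / 0.7576 = 0.6056 d
  layer 4 (fractured sandstone): t_4 = 4.19 × 0.10 / 0.7576 = 0.5531 d
Total t = Σ t_i = 4.406 days.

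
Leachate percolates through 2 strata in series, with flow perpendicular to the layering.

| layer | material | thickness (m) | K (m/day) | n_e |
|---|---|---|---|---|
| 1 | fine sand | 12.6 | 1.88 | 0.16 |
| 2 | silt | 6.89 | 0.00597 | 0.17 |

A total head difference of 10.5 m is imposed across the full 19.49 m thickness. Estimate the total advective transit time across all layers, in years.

With flow normal to the layers, continuity requires the same specific discharge q through every layer.
Σ(b_i/K_i) = 12.6/1.88 + 6.89/0.00597 = 1161 d.
q = Δh / Σ(b_i/K_i) = 10.5 / 1161 = 0.009045 m/day.
In each layer the seepage velocity is v_i = q/n_i, so the layer transit time is t_i = b_i·n_i / q:
  layer 1 (fine sand): t_1 = 12.6 × 0.16 / 0.009045 = 222.9 d
  layer 2 (silt): t_2 = 6.89 × 0.17 / 0.009045 = 129.5 d
Total t = Σ t_i = 352.4 days = 0.9647 years.

0.965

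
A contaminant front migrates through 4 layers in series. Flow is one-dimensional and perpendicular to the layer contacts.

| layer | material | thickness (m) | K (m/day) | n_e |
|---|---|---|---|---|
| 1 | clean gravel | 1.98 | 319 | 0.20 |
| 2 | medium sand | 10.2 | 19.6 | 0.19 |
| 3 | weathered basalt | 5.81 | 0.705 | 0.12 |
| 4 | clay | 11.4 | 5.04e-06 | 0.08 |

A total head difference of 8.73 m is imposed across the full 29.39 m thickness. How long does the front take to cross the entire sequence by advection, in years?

2800

With flow normal to the layers, continuity requires the same specific discharge q through every layer.
Σ(b_i/K_i) = 1.98/319 + 10.2/19.6 + 5.81/0.705 + 11.4/5.04e-06 = 2.262e+06 d.
q = Δh / Σ(b_i/K_i) = 8.73 / 2.262e+06 = 3.860e-06 m/day.
In each layer the seepage velocity is v_i = q/n_i, so the layer transit time is t_i = b_i·n_i / q:
  layer 1 (clean gravel): t_1 = 1.98 × 0.20 / 3.860e-06 = 1.026e+05 d
  layer 2 (medium sand): t_2 = 10.2 × 0.19 / 3.860e-06 = 5.021e+05 d
  layer 3 (weathered basalt): t_3 = 5.81 × 0.12 / 3.860e-06 = 1.806e+05 d
  layer 4 (clay): t_4 = 11.4 × 0.08 / 3.860e-06 = 2.363e+05 d
Total t = Σ t_i = 1.022e+06 days = 2797 years.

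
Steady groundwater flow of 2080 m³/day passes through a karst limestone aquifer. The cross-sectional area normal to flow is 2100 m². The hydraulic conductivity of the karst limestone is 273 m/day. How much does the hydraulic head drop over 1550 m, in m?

From Q = K·A·i, i = Q / (K·A) = 2080 / (273.0 × 2100) = 0.003628.
Head loss Δh = i · L = 0.003628 × 1550 = 5.624 m.

5.62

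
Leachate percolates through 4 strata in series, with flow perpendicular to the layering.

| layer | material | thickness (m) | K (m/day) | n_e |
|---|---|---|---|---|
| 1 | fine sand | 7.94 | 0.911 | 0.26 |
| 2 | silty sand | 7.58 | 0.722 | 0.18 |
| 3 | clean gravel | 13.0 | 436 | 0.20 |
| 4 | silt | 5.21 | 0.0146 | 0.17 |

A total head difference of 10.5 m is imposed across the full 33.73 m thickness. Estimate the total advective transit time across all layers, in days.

With flow normal to the layers, continuity requires the same specific discharge q through every layer.
Σ(b_i/K_i) = 7.94/0.911 + 7.58/0.722 + 13.0/436 + 5.21/0.0146 = 376.1 d.
q = Δh / Σ(b_i/K_i) = 10.5 / 376.1 = 0.02792 m/day.
In each layer the seepage velocity is v_i = q/n_i, so the layer transit time is t_i = b_i·n_i / q:
  layer 1 (fine sand): t_1 = 7.94 × 0.26 / 0.02792 = 73.94 d
  layer 2 (silty sand): t_2 = 7.58 × 0.18 / 0.02792 = 48.87 d
  layer 3 (clean gravel): t_3 = 13.0 × 0.20 / 0.02792 = 93.13 d
  layer 4 (silt): t_4 = 5.21 × 0.17 / 0.02792 = 31.72 d
Total t = Σ t_i = 247.7 days.

248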